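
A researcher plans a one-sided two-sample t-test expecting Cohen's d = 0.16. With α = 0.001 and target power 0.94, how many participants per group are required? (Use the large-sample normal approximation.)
n = 1686 per group

Sample size formula (two-sample t-test, normal approximation):
n = 2 · ((z_α + z_β) / d)²

z_α = 3.090 (for α = 0.001, one-sided)
z_β = 1.555 (for power = 0.94)
d = 0.16

n = 2 · ((3.090 + 1.555) / 0.16)²
n = 2 · (29.031)²
n ≈ 1685.60
Round up to the next whole number: n = 1686 per group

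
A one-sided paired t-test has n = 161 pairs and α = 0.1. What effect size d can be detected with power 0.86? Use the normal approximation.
d ≈ 0.19

Minimum detectable effect (paired t-test, normal approximation):
d = (z_α + z_β) / √n
d = (1.282 + 1.080) / √161
d = 2.362 / 12.689
d ≈ 0.19

By Cohen's convention (0.2 small / 0.5 medium / 0.8 large): very small effect.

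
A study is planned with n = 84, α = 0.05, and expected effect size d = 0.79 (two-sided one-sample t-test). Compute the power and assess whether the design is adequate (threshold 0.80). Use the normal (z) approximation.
Power ≈ 1.00; the study is adequately powered (power ≥ 0.80)

Power calculation (one-sample t-test, normal approximation):
z_β = d · √n - z_{α/2}
z_β = 0.79 · √84 - 1.960
z_β = 0.79 · 9.165 - 1.960
z_β = 5.281

Power = Φ(z_β) = Φ(5.281) ≈ 1.000

Effect size d = 0.79 is medium by Cohen's convention (0.2/0.5/0.8).

Threshold: power ≥ 0.80 is conventionally adequate.
Power ≈ 1.00 → the study is adequately powered (power ≥ 0.80).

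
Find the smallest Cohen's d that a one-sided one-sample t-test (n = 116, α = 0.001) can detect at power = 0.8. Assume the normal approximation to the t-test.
d ≈ 0.37

Minimum detectable effect (one-sample t-test, normal approximation):
d = (z_α + z_β) / √n
d = (3.090 + 0.842) / √116
d = 3.932 / 10.770
d ≈ 0.37

By Cohen's convention (0.2 small / 0.5 medium / 0.8 large): small effect.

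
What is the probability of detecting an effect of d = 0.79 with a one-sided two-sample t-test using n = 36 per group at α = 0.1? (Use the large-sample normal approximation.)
Power ≈ 0.98

Power calculation (two-sample t-test, normal approximation):
z_β = d · √(n/2) - z_α
z_β = 0.79 · √(36/2) - 1.282
z_β = 0.79 · 4.243 - 1.282
z_β = 2.070

Power = Φ(z_β) = Φ(2.070) ≈ 0.981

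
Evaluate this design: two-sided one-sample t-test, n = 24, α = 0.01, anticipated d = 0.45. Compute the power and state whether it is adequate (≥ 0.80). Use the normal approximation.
Power ≈ 0.36; the study is underpowered (power < 0.80)

Power calculation (one-sample t-test, normal approximation):
z_β = d · √n - z_{α/2}
z_β = 0.45 · √24 - 2.576
z_β = 0.45 · 4.899 - 2.576
z_β = -0.371

Power = Φ(z_β) = Φ(-0.371) ≈ 0.355

Effect size d = 0.45 is small by Cohen's convention (0.2/0.5/0.8).

Threshold: power ≥ 0.80 is conventionally adequate.
Power ≈ 0.36 → the study is underpowered (power < 0.80).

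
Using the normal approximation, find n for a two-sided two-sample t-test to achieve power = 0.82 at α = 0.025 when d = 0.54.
n = 69 per group

Sample size formula (two-sample t-test, normal approximation):
n = 2 · ((z_{α/2} + z_β) / d)²

z_{α/2} = 2.241 (for α = 0.025, two-sided)
z_β = 0.915 (for power = 0.82)
d = 0.54

n = 2 · ((2.241 + 0.915) / 0.54)²
n = 2 · (5.844)²
n ≈ 68.30
Round up to the next whole number: n = 69 per group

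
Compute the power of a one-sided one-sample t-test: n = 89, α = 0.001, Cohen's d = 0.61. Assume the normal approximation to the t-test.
Power ≈ 1.00

Power calculation (one-sample t-test, normal approximation):
z_β = d · √n - z_α
z_β = 0.61 · √89 - 3.090
z_β = 0.61 · 9.434 - 3.090
z_β = 2.664

Power = Φ(z_β) = Φ(2.664) ≈ 0.996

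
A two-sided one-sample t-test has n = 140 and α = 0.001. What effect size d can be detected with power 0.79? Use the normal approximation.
d ≈ 0.35

Minimum detectable effect (one-sample t-test, normal approximation):
d = (z_{α/2} + z_β) / √n
d = (3.291 + 0.806) / √140
d = 4.097 / 11.832
d ≈ 0.35

By Cohen's convention (0.2 small / 0.5 medium / 0.8 large): small effect.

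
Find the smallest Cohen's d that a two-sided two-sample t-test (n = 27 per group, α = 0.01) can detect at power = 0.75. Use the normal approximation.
d ≈ 0.88

Minimum detectable effect (two-sample t-test, normal approximation):
d = (z_{α/2} + z_β) / √(n/2)
d = (2.576 + 0.674) / √(27/2)
d = 3.250 / 3.674
d ≈ 0.88

By Cohen's convention (0.2 small / 0.5 medium / 0.8 large): large effect.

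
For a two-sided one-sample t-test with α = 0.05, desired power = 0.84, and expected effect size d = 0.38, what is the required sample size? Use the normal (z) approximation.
n = 61

Sample size formula (one-sample t-test, normal approximation):
n = ((z_{α/2} + z_β) / d)²

z_{α/2} = 1.960 (for α = 0.05, two-sided)
z_β = 0.994 (for power = 0.84)
d = 0.38

n = ((1.960 + 0.994) / 0.38)²
n = (7.774)²
n ≈ 60.44
Round up to the next whole number: n = 61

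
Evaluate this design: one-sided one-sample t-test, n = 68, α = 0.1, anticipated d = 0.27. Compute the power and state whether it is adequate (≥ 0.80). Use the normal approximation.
Power ≈ 0.83; the study is adequately powered (power ≥ 0.80)

Power calculation (one-sample t-test, normal approximation):
z_β = d · √n - z_α
z_β = 0.27 · √68 - 1.282
z_β = 0.27 · 8.246 - 1.282
z_β = 0.945

Power = Φ(z_β) = Φ(0.945) ≈ 0.828

Effect size d = 0.27 is small by Cohen's convention (0.2/0.5/0.8).

Threshold: power ≥ 0.80 is conventionally adequate.
Power ≈ 0.83 → the study is adequately powered (power ≥ 0.80).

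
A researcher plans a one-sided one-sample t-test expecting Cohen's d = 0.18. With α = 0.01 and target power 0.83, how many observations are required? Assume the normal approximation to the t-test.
n = 333

Sample size formula (one-sample t-test, normal approximation):
n = ((z_α + z_β) / d)²

z_α = 2.326 (for α = 0.01, one-sided)
z_β = 0.954 (for power = 0.83)
d = 0.18

n = ((2.326 + 0.954) / 0.18)²
n = (18.222)²
n ≈ 332.04
Round up to the next whole number: n = 333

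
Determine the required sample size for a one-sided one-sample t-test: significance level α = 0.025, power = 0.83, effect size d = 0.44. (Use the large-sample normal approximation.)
n = 44

Sample size formula (one-sample t-test, normal approximation):
n = ((z_α + z_β) / d)²

z_α = 1.960 (for α = 0.025, one-sided)
z_β = 0.954 (for power = 0.83)
d = 0.44

n = ((1.960 + 0.954) / 0.44)²
n = (6.623)²
n ≈ 43.86
Round up to the next whole number: n = 44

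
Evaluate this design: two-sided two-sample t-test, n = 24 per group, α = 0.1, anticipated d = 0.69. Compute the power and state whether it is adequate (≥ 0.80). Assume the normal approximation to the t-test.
Power ≈ 0.77; the study is underpowered (power < 0.80)

Power calculation (two-sample t-test, normal approximation):
z_β = d · √(n/2) - z_{α/2}
z_β = 0.69 · √(24/2) - 1.645
z_β = 0.69 · 3.464 - 1.645
z_β = 0.745

Power = Φ(z_β) = Φ(0.745) ≈ 0.772

Effect size d = 0.69 is medium by Cohen's convention (0.2/0.5/0.8).

Threshold: power ≥ 0.80 is conventionally adequate.
Power ≈ 0.77 → the study is underpowered (power < 0.80).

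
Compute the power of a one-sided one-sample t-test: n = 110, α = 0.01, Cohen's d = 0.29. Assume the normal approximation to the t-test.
Power ≈ 0.76

Power calculation (one-sample t-test, normal approximation):
z_β = d · √n - z_α
z_β = 0.29 · √110 - 2.326
z_β = 0.29 · 10.488 - 2.326
z_β = 0.715

Power = Φ(z_β) = Φ(0.715) ≈ 0.763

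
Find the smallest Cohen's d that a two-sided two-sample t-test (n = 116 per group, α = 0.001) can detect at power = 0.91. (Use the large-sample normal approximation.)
d ≈ 0.61

Minimum detectable effect (two-sample t-test, normal approximation):
d = (z_{α/2} + z_β) / √(n/2)
d = (3.291 + 1.341) / √(116/2)
d = 4.631 / 7.616
d ≈ 0.61

By Cohen's convention (0.2 small / 0.5 medium / 0.8 large): medium effect.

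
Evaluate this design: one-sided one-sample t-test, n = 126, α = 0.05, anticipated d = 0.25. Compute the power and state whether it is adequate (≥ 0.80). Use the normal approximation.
Power ≈ 0.88; the study is adequately powered (power ≥ 0.80)

Power calculation (one-sample t-test, normal approximation):
z_β = d · √n - z_α
z_β = 0.25 · √126 - 1.645
z_β = 0.25 · 11.225 - 1.645
z_β = 1.161

Power = Φ(z_β) = Φ(1.161) ≈ 0.877

Effect size d = 0.25 is small by Cohen's convention (0.2/0.5/0.8).

Threshold: power ≥ 0.80 is conventionally adequate.
Power ≈ 0.88 → the study is adequately powered (power ≥ 0.80).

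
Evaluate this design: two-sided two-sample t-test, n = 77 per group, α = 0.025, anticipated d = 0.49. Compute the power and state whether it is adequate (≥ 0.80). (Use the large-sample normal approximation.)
Power ≈ 0.79; the study is underpowered (power < 0.80)

Power calculation (two-sample t-test, normal approximation):
z_β = d · √(n/2) - z_{α/2}
z_β = 0.49 · √(77/2) - 2.241
z_β = 0.49 · 6.205 - 2.241
z_β = 0.799

Power = Φ(z_β) = Φ(0.799) ≈ 0.788

Effect size d = 0.49 is small by Cohen's convention (0.2/0.5/0.8).

Threshold: power ≥ 0.80 is conventionally adequate.
Power ≈ 0.79 → the study is underpowered (power < 0.80).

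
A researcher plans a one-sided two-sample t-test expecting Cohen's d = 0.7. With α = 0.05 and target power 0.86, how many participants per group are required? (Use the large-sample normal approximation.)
n = 31 per group

Sample size formula (two-sample t-test, normal approximation):
n = 2 · ((z_α + z_β) / d)²

z_α = 1.645 (for α = 0.05, one-sided)
z_β = 1.080 (for power = 0.86)
d = 0.7

n = 2 · ((1.645 + 1.080) / 0.7)²
n = 2 · (3.893)²
n ≈ 30.31
Round up to the next whole number: n = 31 per group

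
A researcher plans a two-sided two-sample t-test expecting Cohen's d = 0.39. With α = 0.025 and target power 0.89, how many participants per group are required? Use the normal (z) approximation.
n = 159 per group

Sample size formula (two-sample t-test, normal approximation):
n = 2 · ((z_{α/2} + z_β) / d)²

z_{α/2} = 2.241 (for α = 0.025, two-sided)
z_β = 1.227 (for power = 0.89)
d = 0.39

n = 2 · ((2.241 + 1.227) / 0.39)²
n = 2 · (8.892)²
n ≈ 158.14
Round up to the next whole number: n = 159 per group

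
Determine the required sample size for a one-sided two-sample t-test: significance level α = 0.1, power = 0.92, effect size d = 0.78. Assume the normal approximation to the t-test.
n = 24 per group

Sample size formula (two-sample t-test, normal approximation):
n = 2 · ((z_α + z_β) / d)²

z_α = 1.282 (for α = 0.1, one-sided)
z_β = 1.405 (for power = 0.92)
d = 0.78

n = 2 · ((1.282 + 1.405) / 0.78)²
n = 2 · (3.445)²
n ≈ 23.74
Round up to the next whole number: n = 24 per group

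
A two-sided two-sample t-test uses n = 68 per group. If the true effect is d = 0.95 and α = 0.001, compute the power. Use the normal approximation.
Power ≈ 0.99

Power calculation (two-sample t-test, normal approximation):
z_β = d · √(n/2) - z_{α/2}
z_β = 0.95 · √(68/2) - 3.291
z_β = 0.95 · 5.831 - 3.291
z_β = 2.249

Power = Φ(z_β) = Φ(2.249) ≈ 0.988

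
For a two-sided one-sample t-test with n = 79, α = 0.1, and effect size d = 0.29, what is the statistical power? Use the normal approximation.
Power ≈ 0.82

Power calculation (one-sample t-test, normal approximation):
z_β = d · √n - z_{α/2}
z_β = 0.29 · √79 - 1.645
z_β = 0.29 · 8.888 - 1.645
z_β = 0.933

Power = Φ(z_β) = Φ(0.933) ≈ 0.825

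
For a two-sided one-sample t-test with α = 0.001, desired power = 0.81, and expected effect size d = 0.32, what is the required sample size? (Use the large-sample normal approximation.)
n = 170

Sample size formula (one-sample t-test, normal approximation):
n = ((z_{α/2} + z_β) / d)²

z_{α/2} = 3.291 (for α = 0.001, two-sided)
z_β = 0.878 (for power = 0.81)
d = 0.32

n = ((3.291 + 0.878) / 0.32)²
n = (13.028)²
n ≈ 169.73
Round up to the next whole number: n = 170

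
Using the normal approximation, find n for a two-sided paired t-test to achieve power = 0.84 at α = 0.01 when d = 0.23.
n = 241 pairs

Sample size formula (paired t-test, normal approximation):
n = ((z_{α/2} + z_β) / d)²

z_{α/2} = 2.576 (for α = 0.01, two-sided)
z_β = 0.994 (for power = 0.84)
d = 0.23

n = ((2.576 + 0.994) / 0.23)²
n = (15.522)²
n ≈ 240.93
Round up to the next whole number: n = 241 pairs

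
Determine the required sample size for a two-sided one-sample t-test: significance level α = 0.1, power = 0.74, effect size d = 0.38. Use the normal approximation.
n = 37

Sample size formula (one-sample t-test, normal approximation):
n = ((z_{α/2} + z_β) / d)²

z_{α/2} = 1.645 (for α = 0.1, two-sided)
z_β = 0.643 (for power = 0.74)
d = 0.38

n = ((1.645 + 0.643) / 0.38)²
n = (6.021)²
n ≈ 36.25
Round up to the next whole number: n = 37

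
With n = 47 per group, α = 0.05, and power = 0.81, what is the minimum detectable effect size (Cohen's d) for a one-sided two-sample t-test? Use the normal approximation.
d ≈ 0.52

Minimum detectable effect (two-sample t-test, normal approximation):
d = (z_α + z_β) / √(n/2)
d = (1.645 + 0.878) / √(47/2)
d = 2.523 / 4.848
d ≈ 0.52

By Cohen's convention (0.2 small / 0.5 medium / 0.8 large): medium effect.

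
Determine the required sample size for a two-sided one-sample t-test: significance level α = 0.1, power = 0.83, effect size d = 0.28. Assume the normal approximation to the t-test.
n = 87

Sample size formula (one-sample t-test, normal approximation):
n = ((z_{α/2} + z_β) / d)²

z_{α/2} = 1.645 (for α = 0.1, two-sided)
z_β = 0.954 (for power = 0.83)
d = 0.28

n = ((1.645 + 0.954) / 0.28)²
n = (9.282)²
n ≈ 86.16
Round up to the next whole number: n = 87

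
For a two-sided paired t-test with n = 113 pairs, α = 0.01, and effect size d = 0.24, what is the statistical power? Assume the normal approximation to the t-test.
Power ≈ 0.49

Power calculation (paired t-test, normal approximation):
z_β = d · √n - z_{α/2}
z_β = 0.24 · √113 - 2.576
z_β = 0.24 · 10.630 - 2.576
z_β = -0.025

Power = Φ(z_β) = Φ(-0.025) ≈ 0.490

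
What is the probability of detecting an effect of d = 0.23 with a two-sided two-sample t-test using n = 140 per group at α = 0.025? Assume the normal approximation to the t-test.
Power ≈ 0.38

Power calculation (two-sample t-test, normal approximation):
z_β = d · √(n/2) - z_{α/2}
z_β = 0.23 · √(140/2) - 2.241
z_β = 0.23 · 8.367 - 2.241
z_β = -0.317

Power = Φ(z_β) = Φ(-0.317) ≈ 0.376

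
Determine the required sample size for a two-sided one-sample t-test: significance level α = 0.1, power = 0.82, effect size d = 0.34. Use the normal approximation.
n = 57

Sample size formula (one-sample t-test, normal approximation):
n = ((z_{α/2} + z_β) / d)²

z_{α/2} = 1.645 (for α = 0.1, two-sided)
z_β = 0.915 (for power = 0.82)
d = 0.34

n = ((1.645 + 0.915) / 0.34)²
n = (7.529)²
n ≈ 56.69
Round up to the next whole number: n = 57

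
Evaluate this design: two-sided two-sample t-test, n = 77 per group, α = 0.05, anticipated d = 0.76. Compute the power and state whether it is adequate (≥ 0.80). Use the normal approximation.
Power ≈ 1.00; the study is adequately powered (power ≥ 0.80)

Power calculation (two-sample t-test, normal approximation):
z_β = d · √(n/2) - z_{α/2}
z_β = 0.76 · √(77/2) - 1.960
z_β = 0.76 · 6.205 - 1.960
z_β = 2.756

Power = Φ(z_β) = Φ(2.756) ≈ 0.997

Effect size d = 0.76 is medium by Cohen's convention (0.2/0.5/0.8).

Threshold: power ≥ 0.80 is conventionally adequate.
Power ≈ 1.00 → the study is adequately powered (power ≥ 0.80).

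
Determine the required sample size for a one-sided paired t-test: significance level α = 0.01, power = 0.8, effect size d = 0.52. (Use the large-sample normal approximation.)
n = 38 pairs

Sample size formula (paired t-test, normal approximation):
n = ((z_α + z_β) / d)²

z_α = 2.326 (for α = 0.01, one-sided)
z_β = 0.842 (for power = 0.8)
d = 0.52

n = ((2.326 + 0.842) / 0.52)²
n = (6.092)²
n ≈ 37.11
Round up to the next whole number: n = 38 pairs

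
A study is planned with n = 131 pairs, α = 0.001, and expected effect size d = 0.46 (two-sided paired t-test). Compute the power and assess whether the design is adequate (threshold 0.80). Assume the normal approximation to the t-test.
Power ≈ 0.98; the study is adequately powered (power ≥ 0.80)

Power calculation (paired t-test, normal approximation):
z_β = d · √n - z_{α/2}
z_β = 0.46 · √131 - 3.291
z_β = 0.46 · 11.446 - 3.291
z_β = 1.974

Power = Φ(z_β) = Φ(1.974) ≈ 0.976

Effect size d = 0.46 is small by Cohen's convention (0.2/0.5/0.8).

Threshold: power ≥ 0.80 is conventionally adequate.
Power ≈ 0.98 → the study is adequately powered (power ≥ 0.80).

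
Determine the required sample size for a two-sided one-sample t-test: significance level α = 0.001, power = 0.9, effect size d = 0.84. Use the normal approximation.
n = 30

Sample size formula (one-sample t-test, normal approximation):
n = ((z_{α/2} + z_β) / d)²

z_{α/2} = 3.291 (for α = 0.001, two-sided)
z_β = 1.282 (for power = 0.9)
d = 0.84

n = ((3.291 + 1.282) / 0.84)²
n = (5.444)²
n ≈ 29.64
Round up to the next whole number: n = 30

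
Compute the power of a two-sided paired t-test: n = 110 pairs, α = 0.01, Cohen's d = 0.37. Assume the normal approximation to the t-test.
Power ≈ 0.90

Power calculation (paired t-test, normal approximation):
z_β = d · √n - z_{α/2}
z_β = 0.37 · √110 - 2.576
z_β = 0.37 · 10.488 - 2.576
z_β = 1.305

Power = Φ(z_β) = Φ(1.305) ≈ 0.904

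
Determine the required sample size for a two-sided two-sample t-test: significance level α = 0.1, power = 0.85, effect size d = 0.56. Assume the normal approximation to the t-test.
n = 46 per group

Sample size formula (two-sample t-test, normal approximation):
n = 2 · ((z_{α/2} + z_β) / d)²

z_{α/2} = 1.645 (for α = 0.1, two-sided)
z_β = 1.036 (for power = 0.85)
d = 0.56

n = 2 · ((1.645 + 1.036) / 0.56)²
n = 2 · (4.788)²
n ≈ 45.85
Round up to the next whole number: n = 46 per group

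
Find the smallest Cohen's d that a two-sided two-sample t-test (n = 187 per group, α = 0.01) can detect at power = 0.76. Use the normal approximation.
d ≈ 0.34

Minimum detectable effect (two-sample t-test, normal approximation):
d = (z_{α/2} + z_β) / √(n/2)
d = (2.576 + 0.706) / √(187/2)
d = 3.282 / 9.670
d ≈ 0.34

By Cohen's convention (0.2 small / 0.5 medium / 0.8 large): small effect.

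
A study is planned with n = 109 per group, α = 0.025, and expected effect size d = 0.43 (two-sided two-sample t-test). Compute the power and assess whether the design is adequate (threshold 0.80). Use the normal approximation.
Power ≈ 0.82; the study is adequately powered (power ≥ 0.80)

Power calculation (two-sample t-test, normal approximation):
z_β = d · √(n/2) - z_{α/2}
z_β = 0.43 · √(109/2) - 2.241
z_β = 0.43 · 7.382 - 2.241
z_β = 0.933

Power = Φ(z_β) = Φ(0.933) ≈ 0.825

Effect size d = 0.43 is small by Cohen's convention (0.2/0.5/0.8).

Threshold: power ≥ 0.80 is conventionally adequate.
Power ≈ 0.82 → the study is adequately powered (power ≥ 0.80).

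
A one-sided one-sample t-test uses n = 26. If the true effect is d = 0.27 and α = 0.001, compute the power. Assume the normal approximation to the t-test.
Power ≈ 0.04

Power calculation (one-sample t-test, normal approximation):
z_β = d · √n - z_α
z_β = 0.27 · √26 - 3.090
z_β = 0.27 · 5.099 - 3.090
z_β = -1.713

Power = Φ(z_β) = Φ(-1.713) ≈ 0.043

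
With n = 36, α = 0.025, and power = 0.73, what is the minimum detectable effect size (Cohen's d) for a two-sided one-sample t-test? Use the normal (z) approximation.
d ≈ 0.48

Minimum detectable effect (one-sample t-test, normal approximation):
d = (z_{α/2} + z_β) / √n
d = (2.241 + 0.613) / √36
d = 2.854 / 6.000
d ≈ 0.48

By Cohen's convention (0.2 small / 0.5 medium / 0.8 large): small effect.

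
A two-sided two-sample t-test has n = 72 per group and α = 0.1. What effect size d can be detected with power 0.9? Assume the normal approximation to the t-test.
d ≈ 0.49

Minimum detectable effect (two-sample t-test, normal approximation):
d = (z_{α/2} + z_β) / √(n/2)
d = (1.645 + 1.282) / √(72/2)
d = 2.926 / 6.000
d ≈ 0.49

By Cohen's convention (0.2 small / 0.5 medium / 0.8 large): small effect.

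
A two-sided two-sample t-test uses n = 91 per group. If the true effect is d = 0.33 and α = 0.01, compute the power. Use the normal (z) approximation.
Power ≈ 0.36

Power calculation (two-sample t-test, normal approximation):
z_β = d · √(n/2) - z_{α/2}
z_β = 0.33 · √(91/2) - 2.576
z_β = 0.33 · 6.745 - 2.576
z_β = -0.350

Power = Φ(z_β) = Φ(-0.350) ≈ 0.363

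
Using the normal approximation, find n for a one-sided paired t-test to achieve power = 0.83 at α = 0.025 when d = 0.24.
n = 148 pairs

Sample size formula (paired t-test, normal approximation):
n = ((z_α + z_β) / d)²

z_α = 1.960 (for α = 0.025, one-sided)
z_β = 0.954 (for power = 0.83)
d = 0.24

n = ((1.960 + 0.954) / 0.24)²
n = (12.142)²
n ≈ 147.43
Round up to the next whole number: n = 148 pairs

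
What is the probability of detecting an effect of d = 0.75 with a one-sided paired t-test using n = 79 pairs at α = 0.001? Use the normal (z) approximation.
Power ≈ 1.00

Power calculation (paired t-test, normal approximation):
z_β = d · √n - z_α
z_β = 0.75 · √79 - 3.090
z_β = 0.75 · 8.888 - 3.090
z_β = 3.576

Power = Φ(z_β) = Φ(3.576) ≈ 1.000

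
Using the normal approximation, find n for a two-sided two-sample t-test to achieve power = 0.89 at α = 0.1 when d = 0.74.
n = 31 per group

Sample size formula (two-sample t-test, normal approximation):
n = 2 · ((z_{α/2} + z_β) / d)²

z_{α/2} = 1.645 (for α = 0.1, two-sided)
z_β = 1.227 (for power = 0.89)
d = 0.74

n = 2 · ((1.645 + 1.227) / 0.74)²
n = 2 · (3.881)²
n ≈ 30.12
Round up to the next whole number: n = 31 per group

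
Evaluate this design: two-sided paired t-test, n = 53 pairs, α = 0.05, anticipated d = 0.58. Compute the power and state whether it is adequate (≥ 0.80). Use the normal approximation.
Power ≈ 0.99; the study is adequately powered (power ≥ 0.80)

Power calculation (paired t-test, normal approximation):
z_β = d · √n - z_{α/2}
z_β = 0.58 · √53 - 1.960
z_β = 0.58 · 7.280 - 1.960
z_β = 2.262

Power = Φ(z_β) = Φ(2.262) ≈ 0.988

Effect size d = 0.58 is medium by Cohen's convention (0.2/0.5/0.8).

Threshold: power ≥ 0.80 is conventionally adequate.
Power ≈ 0.99 → the study is adequately powered (power ≥ 0.80).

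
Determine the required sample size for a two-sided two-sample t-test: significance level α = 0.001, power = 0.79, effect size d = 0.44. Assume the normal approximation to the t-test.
n = 174 per group

Sample size formula (two-sample t-test, normal approximation):
n = 2 · ((z_{α/2} + z_β) / d)²

z_{α/2} = 3.291 (for α = 0.001, two-sided)
z_β = 0.806 (for power = 0.79)
d = 0.44

n = 2 · ((3.291 + 0.806) / 0.44)²
n = 2 · (9.311)²
n ≈ 173.39
Round up to the next whole number: n = 174 per group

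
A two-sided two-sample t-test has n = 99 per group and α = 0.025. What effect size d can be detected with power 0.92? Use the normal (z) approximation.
d ≈ 0.52

Minimum detectable effect (two-sample t-test, normal approximation):
d = (z_{α/2} + z_β) / √(n/2)
d = (2.241 + 1.405) / √(99/2)
d = 3.646 / 7.036
d ≈ 0.52

By Cohen's convention (0.2 small / 0.5 medium / 0.8 large): medium effect.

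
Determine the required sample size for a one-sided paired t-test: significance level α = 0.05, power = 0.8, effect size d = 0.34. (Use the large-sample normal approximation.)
n = 54 pairs

Sample size formula (paired t-test, normal approximation):
n = ((z_α + z_β) / d)²

z_α = 1.645 (for α = 0.05, one-sided)
z_β = 0.842 (for power = 0.8)
d = 0.34

n = ((1.645 + 0.842) / 0.34)²
n = (7.315)²
n ≈ 53.51
Round up to the next whole number: n = 54 pairs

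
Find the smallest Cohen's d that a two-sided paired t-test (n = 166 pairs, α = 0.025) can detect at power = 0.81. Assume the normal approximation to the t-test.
d ≈ 0.24

Minimum detectable effect (paired t-test, normal approximation):
d = (z_{α/2} + z_β) / √n
d = (2.241 + 0.878) / √166
d = 3.119 / 12.884
d ≈ 0.24

By Cohen's convention (0.2 small / 0.5 medium / 0.8 large): small effect.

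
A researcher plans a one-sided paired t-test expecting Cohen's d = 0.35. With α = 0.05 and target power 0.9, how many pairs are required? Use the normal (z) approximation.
n = 70 pairs

Sample size formula (paired t-test, normal approximation):
n = ((z_α + z_β) / d)²

z_α = 1.645 (for α = 0.05, one-sided)
z_β = 1.282 (for power = 0.9)
d = 0.35

n = ((1.645 + 1.282) / 0.35)²
n = (8.363)²
n ≈ 69.94
Round up to the next whole number: n = 70 pairs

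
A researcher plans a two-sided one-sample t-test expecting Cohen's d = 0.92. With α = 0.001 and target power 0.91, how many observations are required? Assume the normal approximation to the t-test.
n = 26

Sample size formula (one-sample t-test, normal approximation):
n = ((z_{α/2} + z_β) / d)²

z_{α/2} = 3.291 (for α = 0.001, two-sided)
z_β = 1.341 (for power = 0.91)
d = 0.92

n = ((3.291 + 1.341) / 0.92)²
n = (5.035)²
n ≈ 25.35
Round up to the next whole number: n = 26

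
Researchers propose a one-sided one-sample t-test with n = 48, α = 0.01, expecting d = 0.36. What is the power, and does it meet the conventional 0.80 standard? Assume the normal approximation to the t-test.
Power ≈ 0.57; the study is underpowered (power < 0.80)

Power calculation (one-sample t-test, normal approximation):
z_β = d · √n - z_α
z_β = 0.36 · √48 - 2.326
z_β = 0.36 · 6.928 - 2.326
z_β = 0.168

Power = Φ(z_β) = Φ(0.168) ≈ 0.567

Effect size d = 0.36 is small by Cohen's convention (0.2/0.5/0.8).

Threshold: power ≥ 0.80 is conventionally adequate.
Power ≈ 0.57 → the study is underpowered (power < 0.80).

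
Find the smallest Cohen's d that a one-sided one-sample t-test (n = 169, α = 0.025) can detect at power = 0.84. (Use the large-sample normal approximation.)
d ≈ 0.23

Minimum detectable effect (one-sample t-test, normal approximation):
d = (z_α + z_β) / √n
d = (1.960 + 0.994) / √169
d = 2.954 / 13.000
d ≈ 0.23

By Cohen's convention (0.2 small / 0.5 medium / 0.8 large): small effect.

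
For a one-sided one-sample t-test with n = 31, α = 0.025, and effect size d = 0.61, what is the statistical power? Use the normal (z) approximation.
Power ≈ 0.92

Power calculation (one-sample t-test, normal approximation):
z_β = d · √n - z_α
z_β = 0.61 · √31 - 1.960
z_β = 0.61 · 5.568 - 1.960
z_β = 1.436

Power = Φ(z_β) = Φ(1.436) ≈ 0.925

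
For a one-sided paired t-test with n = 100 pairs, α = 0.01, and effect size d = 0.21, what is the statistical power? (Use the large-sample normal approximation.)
Power ≈ 0.41

Power calculation (paired t-test, normal approximation):
z_β = d · √n - z_α
z_β = 0.21 · √100 - 2.326
z_β = 0.21 · 10.000 - 2.326
z_β = -0.226

Power = Φ(z_β) = Φ(-0.226) ≈ 0.410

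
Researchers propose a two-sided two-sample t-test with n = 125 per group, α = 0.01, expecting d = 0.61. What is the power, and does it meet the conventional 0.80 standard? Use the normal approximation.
Power ≈ 0.99; the study is adequately powered (power ≥ 0.80)

Power calculation (two-sample t-test, normal approximation):
z_β = d · √(n/2) - z_{α/2}
z_β = 0.61 · √(125/2) - 2.576
z_β = 0.61 · 7.906 - 2.576
z_β = 2.247

Power = Φ(z_β) = Φ(2.247) ≈ 0.988

Effect size d = 0.61 is medium by Cohen's convention (0.2/0.5/0.8).

Threshold: power ≥ 0.80 is conventionally adequate.
Power ≈ 0.99 → the study is adequately powered (power ≥ 0.80).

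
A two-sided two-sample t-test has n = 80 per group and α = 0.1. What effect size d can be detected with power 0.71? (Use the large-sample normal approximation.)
d ≈ 0.35

Minimum detectable effect (two-sample t-test, normal approximation):
d = (z_{α/2} + z_β) / √(n/2)
d = (1.645 + 0.553) / √(80/2)
d = 2.198 / 6.325
d ≈ 0.35

By Cohen's convention (0.2 small / 0.5 medium / 0.8 large): small effect.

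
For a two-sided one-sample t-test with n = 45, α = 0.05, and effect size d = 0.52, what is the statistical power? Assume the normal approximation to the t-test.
Power ≈ 0.94

Power calculation (one-sample t-test, normal approximation):
z_β = d · √n - z_{α/2}
z_β = 0.52 · √45 - 1.960
z_β = 0.52 · 6.708 - 1.960
z_β = 1.528

Power = Φ(z_β) = Φ(1.528) ≈ 0.937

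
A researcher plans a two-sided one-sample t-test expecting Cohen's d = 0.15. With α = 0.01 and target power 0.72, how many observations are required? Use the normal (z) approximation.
n = 444

Sample size formula (one-sample t-test, normal approximation):
n = ((z_{α/2} + z_β) / d)²

z_{α/2} = 2.576 (for α = 0.01, two-sided)
z_β = 0.583 (for power = 0.72)
d = 0.15

n = ((2.576 + 0.583) / 0.15)²
n = (21.060)²
n ≈ 443.52
Round up to the next whole number: n = 444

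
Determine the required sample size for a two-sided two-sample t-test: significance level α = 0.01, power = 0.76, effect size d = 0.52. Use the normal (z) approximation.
n = 80 per group

Sample size formula (two-sample t-test, normal approximation):
n = 2 · ((z_{α/2} + z_β) / d)²

z_{α/2} = 2.576 (for α = 0.01, two-sided)
z_β = 0.706 (for power = 0.76)
d = 0.52

n = 2 · ((2.576 + 0.706) / 0.52)²
n = 2 · (6.312)²
n ≈ 79.68
Round up to the next whole number: n = 80 per group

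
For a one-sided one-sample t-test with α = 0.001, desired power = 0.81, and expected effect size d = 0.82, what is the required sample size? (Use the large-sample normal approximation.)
n = 24

Sample size formula (one-sample t-test, normal approximation):
n = ((z_α + z_β) / d)²

z_α = 3.090 (for α = 0.001, one-sided)
z_β = 0.878 (for power = 0.81)
d = 0.82

n = ((3.090 + 0.878) / 0.82)²
n = (4.839)²
n ≈ 23.42
Round up to the next whole number: n = 24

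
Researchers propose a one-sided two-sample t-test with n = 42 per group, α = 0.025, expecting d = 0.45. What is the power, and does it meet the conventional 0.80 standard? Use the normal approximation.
Power ≈ 0.54; the study is underpowered (power < 0.80)

Power calculation (two-sample t-test, normal approximation):
z_β = d · √(n/2) - z_α
z_β = 0.45 · √(42/2) - 1.960
z_β = 0.45 · 4.583 - 1.960
z_β = 0.102

Power = Φ(z_β) = Φ(0.102) ≈ 0.541

Effect size d = 0.45 is small by Cohen's convention (0.2/0.5/0.8).

Threshold: power ≥ 0.80 is conventionally adequate.
Power ≈ 0.54 → the study is underpowered (power < 0.80).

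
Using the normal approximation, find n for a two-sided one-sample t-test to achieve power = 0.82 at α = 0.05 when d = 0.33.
n = 76

Sample size formula (one-sample t-test, normal approximation):
n = ((z_{α/2} + z_β) / d)²

z_{α/2} = 1.960 (for α = 0.05, two-sided)
z_β = 0.915 (for power = 0.82)
d = 0.33

n = ((1.960 + 0.915) / 0.33)²
n = (8.712)²
n ≈ 75.90
Round up to the next whole number: n = 76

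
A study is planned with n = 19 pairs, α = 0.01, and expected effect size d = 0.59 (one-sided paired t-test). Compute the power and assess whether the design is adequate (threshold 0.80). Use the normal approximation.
Power ≈ 0.60; the study is underpowered (power < 0.80)

Power calculation (paired t-test, normal approximation):
z_β = d · √n - z_α
z_β = 0.59 · √19 - 2.326
z_β = 0.59 · 4.359 - 2.326
z_β = 0.245

Power = Φ(z_β) = Φ(0.245) ≈ 0.597

Effect size d = 0.59 is medium by Cohen's convention (0.2/0.5/0.8).

Threshold: power ≥ 0.80 is conventionally adequate.
Power ≈ 0.60 → the study is underpowered (power < 0.80).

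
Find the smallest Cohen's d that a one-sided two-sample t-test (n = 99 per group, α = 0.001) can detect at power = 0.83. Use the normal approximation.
d ≈ 0.57

Minimum detectable effect (two-sample t-test, normal approximation):
d = (z_α + z_β) / √(n/2)
d = (3.090 + 0.954) / √(99/2)
d = 4.044 / 7.036
d ≈ 0.57

By Cohen's convention (0.2 small / 0.5 medium / 0.8 large): medium effect.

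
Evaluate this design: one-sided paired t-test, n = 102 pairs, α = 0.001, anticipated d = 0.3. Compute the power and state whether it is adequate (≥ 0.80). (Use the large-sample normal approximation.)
Power ≈ 0.48; the study is underpowered (power < 0.80)

Power calculation (paired t-test, normal approximation):
z_β = d · √n - z_α
z_β = 0.3 · √102 - 3.090
z_β = 0.3 · 10.100 - 3.090
z_β = -0.060

Power = Φ(z_β) = Φ(-0.060) ≈ 0.476

Effect size d = 0.3 is small by Cohen's convention (0.2/0.5/0.8).

Threshold: power ≥ 0.80 is conventionally adequate.
Power ≈ 0.48 → the study is underpowered (power < 0.80).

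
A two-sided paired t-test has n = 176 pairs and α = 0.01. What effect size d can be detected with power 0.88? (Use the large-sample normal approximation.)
d ≈ 0.28

Minimum detectable effect (paired t-test, normal approximation):
d = (z_{α/2} + z_β) / √n
d = (2.576 + 1.175) / √176
d = 3.751 / 13.266
d ≈ 0.28

By Cohen's convention (0.2 small / 0.5 medium / 0.8 large): small effect.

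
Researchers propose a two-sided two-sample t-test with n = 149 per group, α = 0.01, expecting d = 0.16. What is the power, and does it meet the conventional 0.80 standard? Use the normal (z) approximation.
Power ≈ 0.12; the study is underpowered (power < 0.80)

Power calculation (two-sample t-test, normal approximation):
z_β = d · √(n/2) - z_{α/2}
z_β = 0.16 · √(149/2) - 2.576
z_β = 0.16 · 8.631 - 2.576
z_β = -1.195

Power = Φ(z_β) = Φ(-1.195) ≈ 0.116

Effect size d = 0.16 is very small by Cohen's convention (0.2/0.5/0.8).

Threshold: power ≥ 0.80 is conventionally adequate.
Power ≈ 0.12 → the study is underpowered (power < 0.80).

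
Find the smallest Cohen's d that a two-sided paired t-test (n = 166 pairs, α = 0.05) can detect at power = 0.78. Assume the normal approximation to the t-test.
d ≈ 0.21

Minimum detectable effect (paired t-test, normal approximation):
d = (z_{α/2} + z_β) / √n
d = (1.960 + 0.772) / √166
d = 2.732 / 12.884
d ≈ 0.21

By Cohen's convention (0.2 small / 0.5 medium / 0.8 large): small effect.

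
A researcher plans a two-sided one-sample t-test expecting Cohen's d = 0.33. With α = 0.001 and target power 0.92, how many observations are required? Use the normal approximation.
n = 203

Sample size formula (one-sample t-test, normal approximation):
n = ((z_{α/2} + z_β) / d)²

z_{α/2} = 3.291 (for α = 0.001, two-sided)
z_β = 1.405 (for power = 0.92)
d = 0.33

n = ((3.291 + 1.405) / 0.33)²
n = (14.230)²
n ≈ 202.49
Round up to the next whole number: n = 203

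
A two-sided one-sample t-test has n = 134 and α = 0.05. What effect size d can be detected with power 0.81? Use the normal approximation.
d ≈ 0.25

Minimum detectable effect (one-sample t-test, normal approximation):
d = (z_{α/2} + z_β) / √n
d = (1.960 + 0.878) / √134
d = 2.838 / 11.576
d ≈ 0.25

By Cohen's convention (0.2 small / 0.5 medium / 0.8 large): small effect.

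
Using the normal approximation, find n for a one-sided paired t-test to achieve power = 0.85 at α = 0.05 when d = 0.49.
n = 30 pairs

Sample size formula (paired t-test, normal approximation):
n = ((z_α + z_β) / d)²

z_α = 1.645 (for α = 0.05, one-sided)
z_β = 1.036 (for power = 0.85)
d = 0.49

n = ((1.645 + 1.036) / 0.49)²
n = (5.471)²
n ≈ 29.93
Round up to the next whole number: n = 30 pairs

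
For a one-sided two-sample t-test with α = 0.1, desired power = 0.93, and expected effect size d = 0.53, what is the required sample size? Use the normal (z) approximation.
n = 55 per group

Sample size formula (two-sample t-test, normal approximation):
n = 2 · ((z_α + z_β) / d)²

z_α = 1.282 (for α = 0.1, one-sided)
z_β = 1.476 (for power = 0.93)
d = 0.53

n = 2 · ((1.282 + 1.476) / 0.53)²
n = 2 · (5.204)²
n ≈ 54.16
Round up to the next whole number: n = 55 per group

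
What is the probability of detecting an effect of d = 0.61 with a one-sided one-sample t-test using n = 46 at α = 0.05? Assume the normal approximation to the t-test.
Power ≈ 0.99

Power calculation (one-sample t-test, normal approximation):
z_β = d · √n - z_α
z_β = 0.61 · √46 - 1.645
z_β = 0.61 · 6.782 - 1.645
z_β = 2.492

Power = Φ(z_β) = Φ(2.492) ≈ 0.994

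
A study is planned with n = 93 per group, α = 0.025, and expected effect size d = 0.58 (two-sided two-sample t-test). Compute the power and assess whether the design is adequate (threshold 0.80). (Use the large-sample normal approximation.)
Power ≈ 0.96; the study is adequately powered (power ≥ 0.80)

Power calculation (two-sample t-test, normal approximation):
z_β = d · √(n/2) - z_{α/2}
z_β = 0.58 · √(93/2) - 2.241
z_β = 0.58 · 6.819 - 2.241
z_β = 1.714

Power = Φ(z_β) = Φ(1.714) ≈ 0.957

Effect size d = 0.58 is medium by Cohen's convention (0.2/0.5/0.8).

Threshold: power ≥ 0.80 is conventionally adequate.
Power ≈ 0.96 → the study is adequately powered (power ≥ 0.80).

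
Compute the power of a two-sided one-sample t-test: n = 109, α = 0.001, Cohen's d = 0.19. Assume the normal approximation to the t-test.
Power ≈ 0.10

Power calculation (one-sample t-test, normal approximation):
z_β = d · √n - z_{α/2}
z_β = 0.19 · √109 - 3.291
z_β = 0.19 · 10.440 - 3.291
z_β = -1.307

Power = Φ(z_β) = Φ(-1.307) ≈ 0.096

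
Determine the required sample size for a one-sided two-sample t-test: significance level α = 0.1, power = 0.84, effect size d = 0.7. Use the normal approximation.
n = 22 per group

Sample size formula (two-sample t-test, normal approximation):
n = 2 · ((z_α + z_β) / d)²

z_α = 1.282 (for α = 0.1, one-sided)
z_β = 0.994 (for power = 0.84)
d = 0.7

n = 2 · ((1.282 + 0.994) / 0.7)²
n = 2 · (3.251)²
n ≈ 21.14
Round up to the next whole number: n = 22 per group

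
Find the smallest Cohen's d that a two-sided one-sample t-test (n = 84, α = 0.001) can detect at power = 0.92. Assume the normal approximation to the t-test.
d ≈ 0.51

Minimum detectable effect (one-sample t-test, normal approximation):
d = (z_{α/2} + z_β) / √n
d = (3.291 + 1.405) / √84
d = 4.696 / 9.165
d ≈ 0.51

By Cohen's convention (0.2 small / 0.5 medium / 0.8 large): medium effect.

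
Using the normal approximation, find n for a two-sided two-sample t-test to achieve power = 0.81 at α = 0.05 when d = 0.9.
n = 20 per group

Sample size formula (two-sample t-test, normal approximation):
n = 2 · ((z_{α/2} + z_β) / d)²

z_{α/2} = 1.960 (for α = 0.05, two-sided)
z_β = 0.878 (for power = 0.81)
d = 0.9

n = 2 · ((1.960 + 0.878) / 0.9)²
n = 2 · (3.153)²
n ≈ 19.88
Round up to the next whole number: n = 20 per group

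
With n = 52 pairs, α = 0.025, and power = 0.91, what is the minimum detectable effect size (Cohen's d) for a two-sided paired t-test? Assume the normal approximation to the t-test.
d ≈ 0.50

Minimum detectable effect (paired t-test, normal approximation):
d = (z_{α/2} + z_β) / √n
d = (2.241 + 1.341) / √52
d = 3.582 / 7.211
d ≈ 0.50

By Cohen's convention (0.2 small / 0.5 medium / 0.8 large): medium effect.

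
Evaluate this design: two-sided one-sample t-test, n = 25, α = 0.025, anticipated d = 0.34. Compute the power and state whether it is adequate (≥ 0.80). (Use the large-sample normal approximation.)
Power ≈ 0.29; the study is underpowered (power < 0.80)

Power calculation (one-sample t-test, normal approximation):
z_β = d · √n - z_{α/2}
z_β = 0.34 · √25 - 2.241
z_β = 0.34 · 5.000 - 2.241
z_β = -0.541

Power = Φ(z_β) = Φ(-0.541) ≈ 0.294

Effect size d = 0.34 is small by Cohen's convention (0.2/0.5/0.8).

Threshold: power ≥ 0.80 is conventionally adequate.
Power ≈ 0.29 → the study is underpowered (power < 0.80).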